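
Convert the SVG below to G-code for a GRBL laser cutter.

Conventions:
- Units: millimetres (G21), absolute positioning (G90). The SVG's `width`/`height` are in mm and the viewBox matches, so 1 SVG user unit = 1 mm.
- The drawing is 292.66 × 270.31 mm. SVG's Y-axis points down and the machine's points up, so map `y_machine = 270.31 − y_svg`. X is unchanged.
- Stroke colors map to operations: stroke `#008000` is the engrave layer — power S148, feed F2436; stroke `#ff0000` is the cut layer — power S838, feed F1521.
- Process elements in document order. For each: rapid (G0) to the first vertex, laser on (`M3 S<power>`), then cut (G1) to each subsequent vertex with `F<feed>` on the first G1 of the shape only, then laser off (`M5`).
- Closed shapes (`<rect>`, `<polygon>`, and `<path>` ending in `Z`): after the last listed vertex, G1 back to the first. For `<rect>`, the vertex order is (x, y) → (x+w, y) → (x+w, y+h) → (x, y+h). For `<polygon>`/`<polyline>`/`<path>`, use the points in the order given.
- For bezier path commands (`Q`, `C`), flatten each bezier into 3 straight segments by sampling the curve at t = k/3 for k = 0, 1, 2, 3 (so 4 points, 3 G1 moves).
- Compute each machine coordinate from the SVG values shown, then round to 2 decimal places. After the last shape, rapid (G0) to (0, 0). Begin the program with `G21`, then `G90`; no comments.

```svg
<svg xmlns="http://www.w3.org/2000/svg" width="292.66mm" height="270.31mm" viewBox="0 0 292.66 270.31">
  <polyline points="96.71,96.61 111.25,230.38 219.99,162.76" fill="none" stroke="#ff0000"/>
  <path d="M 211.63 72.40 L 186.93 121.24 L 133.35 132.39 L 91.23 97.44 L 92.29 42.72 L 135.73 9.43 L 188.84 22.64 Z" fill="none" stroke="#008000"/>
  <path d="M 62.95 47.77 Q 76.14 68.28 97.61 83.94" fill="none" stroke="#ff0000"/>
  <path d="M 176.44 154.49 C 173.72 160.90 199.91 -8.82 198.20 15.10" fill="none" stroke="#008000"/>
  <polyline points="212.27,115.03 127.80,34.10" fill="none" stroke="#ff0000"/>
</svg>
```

G21
G90
G0 X96.71 Y173.70
M3 S838
G1 X111.25 Y39.93 F1521
G1 X219.99 Y107.55
M5
G0 X211.63 Y197.91
M3 S148
G1 X186.93 Y149.07 F2436
G1 X133.35 Y137.92
G1 X91.23 Y172.87
G1 X92.29 Y227.59
G1 X135.73 Y260.88
G1 X188.84 Y247.67
G1 X211.63 Y197.91
M5
G0 X62.95 Y222.54
M3 S838
G1 X72.66 Y209.41 F1521
G1 X84.22 Y197.35
G1 X97.61 Y186.37
M5
G0 X176.44 Y115.82
M3 S148
G1 X181.25 Y154.42 F2436
G1 X192.71 Y228.28
G1 X198.20 Y255.21
M5
G0 X212.27 Y155.28
M3 S838
G1 X127.80 Y236.21 F1521
M5
G0 X0.00 Y0.00

1 u = 1 mm; y_m = 270.31 − y.

[1] `<polyline>` open polyline, #ff0000→cut S838 F1521: (96.71,173.70) → (111.25,39.93) → (219.99,107.55)

[2] `<path>` regular polygon, #008000→engrave S148 F2436: (211.63,197.91) → (186.93,149.07) → (133.35,137.92) → (91.23,172.87) → (92.29,227.59) → (135.73,260.88) → (188.84,247.67) → (211.63,197.91) (closed)

[3] `<path>` quadratic bezier, #ff0000→cut S838 F1521: (62.95,222.54) → (72.66,209.41) → (84.22,197.35) → (97.61,186.37)

[4] `<path>` cubic bezier, #008000→engrave S148 F2436: (176.44,115.82) → (181.25,154.42) → (192.71,228.28) → (198.20,255.21)

[5] `<polyline>` line segment, #ff0000→cut S838 F1521: (212.27,155.28) → (127.80,236.21)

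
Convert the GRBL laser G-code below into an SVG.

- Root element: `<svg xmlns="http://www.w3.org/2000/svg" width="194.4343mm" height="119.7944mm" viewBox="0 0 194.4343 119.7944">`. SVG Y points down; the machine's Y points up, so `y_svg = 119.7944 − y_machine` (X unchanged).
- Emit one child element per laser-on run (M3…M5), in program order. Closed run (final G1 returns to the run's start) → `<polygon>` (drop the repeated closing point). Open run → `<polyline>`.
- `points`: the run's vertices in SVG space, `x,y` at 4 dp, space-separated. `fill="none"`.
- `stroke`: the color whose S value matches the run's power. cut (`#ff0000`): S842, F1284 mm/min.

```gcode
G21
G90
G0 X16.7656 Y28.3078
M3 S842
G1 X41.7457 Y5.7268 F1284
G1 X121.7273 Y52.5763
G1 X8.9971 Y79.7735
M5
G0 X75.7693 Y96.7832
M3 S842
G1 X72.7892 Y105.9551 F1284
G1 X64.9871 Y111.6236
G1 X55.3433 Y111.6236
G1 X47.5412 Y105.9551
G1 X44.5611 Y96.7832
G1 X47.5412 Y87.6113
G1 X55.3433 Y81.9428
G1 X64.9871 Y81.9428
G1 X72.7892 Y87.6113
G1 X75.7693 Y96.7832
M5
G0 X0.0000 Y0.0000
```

Each laser-on run becomes one SVG element. Flip Y back into SVG space with y_svg = 119.7944 − y_machine. Every run uses S842, so all elements get stroke `#ff0000` (cut).

Run 1: The run is open, so emit a `<polyline>` with points (Y-flipped): 16.7656,91.4866 41.7457,114.0676 121.7273,67.2181 8.9971,40.0209.

Run 2: The run returns to its start, so emit a `<polygon>` with points (Y-flipped): 75.7693,23.0112 72.7892,13.8393 64.9871,8.1708 55.3433,8.1708 47.5412,13.8393 44.5611,23.0112 47.5412,32.1831 55.3433,37.8516 64.9871,37.8516 72.7892,32.1831.

<svg xmlns="http://www.w3.org/2000/svg" width="194.4343mm" height="119.7944mm" viewBox="0 0 194.4343 119.7944">
  <polyline points="16.7656,91.4866 41.7457,114.0676 121.7273,67.2181 8.9971,40.0209" fill="none" stroke="#ff0000"/>
  <polygon points="75.7693,23.0112 72.7892,13.8393 64.9871,8.1708 55.3433,8.1708 47.5412,13.8393 44.5611,23.0112 47.5412,32.1831 55.3433,37.8516 64.9871,37.8516 72.7892,32.1831" fill="none" stroke="#ff0000"/>
</svg>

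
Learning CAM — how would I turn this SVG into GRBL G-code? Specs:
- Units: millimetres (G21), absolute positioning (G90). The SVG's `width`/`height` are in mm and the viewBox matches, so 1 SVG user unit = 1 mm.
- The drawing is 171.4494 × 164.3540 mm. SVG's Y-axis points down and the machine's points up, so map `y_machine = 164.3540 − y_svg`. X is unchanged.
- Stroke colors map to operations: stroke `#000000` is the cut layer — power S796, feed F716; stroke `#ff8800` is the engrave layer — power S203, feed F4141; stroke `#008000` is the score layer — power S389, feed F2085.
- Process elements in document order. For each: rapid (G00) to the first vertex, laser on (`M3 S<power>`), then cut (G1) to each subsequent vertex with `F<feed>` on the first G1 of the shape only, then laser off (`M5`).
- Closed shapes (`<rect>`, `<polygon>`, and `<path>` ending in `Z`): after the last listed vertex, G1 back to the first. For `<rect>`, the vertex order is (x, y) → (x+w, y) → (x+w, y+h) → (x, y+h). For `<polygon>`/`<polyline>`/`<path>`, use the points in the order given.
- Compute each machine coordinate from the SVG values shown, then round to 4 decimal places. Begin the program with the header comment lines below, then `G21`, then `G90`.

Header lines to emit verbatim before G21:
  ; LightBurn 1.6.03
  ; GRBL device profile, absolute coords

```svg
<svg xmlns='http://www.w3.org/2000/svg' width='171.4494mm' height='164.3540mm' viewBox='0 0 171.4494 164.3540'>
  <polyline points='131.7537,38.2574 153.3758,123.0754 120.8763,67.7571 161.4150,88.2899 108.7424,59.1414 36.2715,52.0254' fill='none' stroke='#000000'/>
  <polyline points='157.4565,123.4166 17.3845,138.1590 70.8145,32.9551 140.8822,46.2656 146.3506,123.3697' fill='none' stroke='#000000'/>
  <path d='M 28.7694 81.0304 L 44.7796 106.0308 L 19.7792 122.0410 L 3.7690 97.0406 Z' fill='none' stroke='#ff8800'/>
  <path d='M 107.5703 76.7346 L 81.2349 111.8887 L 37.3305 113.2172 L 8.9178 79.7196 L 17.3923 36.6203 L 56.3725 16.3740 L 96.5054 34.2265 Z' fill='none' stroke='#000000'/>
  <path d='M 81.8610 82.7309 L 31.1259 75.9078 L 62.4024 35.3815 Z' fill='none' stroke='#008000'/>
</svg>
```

Since the viewBox matches the mm dimensions, user units are millimetres directly. The only transform is the Y-flip y_m = 164.3540 − y_svg.

Shape 1 is a open polyline drawn with `<polyline>`. Its stroke #000000 means cut at S796, F716. After flipping Y the toolpath is (131.7537,126.0966) → (153.3758,41.2786) → (120.8763,96.5969) → (161.4150,76.0641) → (108.7424,105.2126) → (36.2715,112.3286).

Shape 2 is a open polyline drawn with `<polyline>`. Its stroke #000000 means cut at S796, F716. After flipping Y the toolpath is (157.4565,40.9374) → (17.3845,26.1950) → (70.8145,131.3989) → (140.8822,118.0884) → (146.3506,40.9843).

Shape 3 is a regular polygon drawn with `<path>`. Its stroke #ff8800 means engrave at S203, F4141. After flipping Y the toolpath is (28.7694,83.3236) → (44.7796,58.3232) → (19.7792,42.3130) → (3.7690,67.3134) → (28.7694,83.3236), returning to the start.

Shape 4 is a regular polygon drawn with `<path>`. Its stroke #000000 means cut at S796, F716. After flipping Y the toolpath is (107.5703,87.6194) → (81.2349,52.4653) → (37.3305,51.1368) → (8.9178,84.6344) → (17.3923,127.7337) → (56.3725,147.9800) → (96.5054,130.1275) → (107.5703,87.6194), returning to the start.

Shape 5 is a regular polygon drawn with `<path>`. Its stroke #008000 means score at S389, F2085. After flipping Y the toolpath is (81.8610,81.6231) → (31.1259,88.4462) → (62.4024,128.9725) → (81.8610,81.6231), returning to the start.

; LightBurn 1.6.03
; GRBL device profile, absolute coords
G21
G90
G00 X131.7537 Y126.0966
M3 S796
G1 X153.3758 Y41.2786 F716
G1 X120.8763 Y96.5969
G1 X161.4150 Y76.0641
G1 X108.7424 Y105.2126
G1 X36.2715 Y112.3286
M5
G00 X157.4565 Y40.9374
M3 S796
G1 X17.3845 Y26.1950 F716
G1 X70.8145 Y131.3989
G1 X140.8822 Y118.0884
G1 X146.3506 Y40.9843
M5
G00 X28.7694 Y83.3236
M3 S203
G1 X44.7796 Y58.3232 F4141
G1 X19.7792 Y42.3130
G1 X3.7690 Y67.3134
G1 X28.7694 Y83.3236
M5
G00 X107.5703 Y87.6194
M3 S796
G1 X81.2349 Y52.4653 F716
G1 X37.3305 Y51.1368
G1 X8.9178 Y84.6344
G1 X17.3923 Y127.7337
G1 X56.3725 Y147.9800
G1 X96.5054 Y130.1275
G1 X107.5703 Y87.6194
M5
G00 X81.8610 Y81.6231
M3 S389
G1 X31.1259 Y88.4462 F2085
G1 X62.4024 Y128.9725
G1 X81.8610 Y81.6231
M5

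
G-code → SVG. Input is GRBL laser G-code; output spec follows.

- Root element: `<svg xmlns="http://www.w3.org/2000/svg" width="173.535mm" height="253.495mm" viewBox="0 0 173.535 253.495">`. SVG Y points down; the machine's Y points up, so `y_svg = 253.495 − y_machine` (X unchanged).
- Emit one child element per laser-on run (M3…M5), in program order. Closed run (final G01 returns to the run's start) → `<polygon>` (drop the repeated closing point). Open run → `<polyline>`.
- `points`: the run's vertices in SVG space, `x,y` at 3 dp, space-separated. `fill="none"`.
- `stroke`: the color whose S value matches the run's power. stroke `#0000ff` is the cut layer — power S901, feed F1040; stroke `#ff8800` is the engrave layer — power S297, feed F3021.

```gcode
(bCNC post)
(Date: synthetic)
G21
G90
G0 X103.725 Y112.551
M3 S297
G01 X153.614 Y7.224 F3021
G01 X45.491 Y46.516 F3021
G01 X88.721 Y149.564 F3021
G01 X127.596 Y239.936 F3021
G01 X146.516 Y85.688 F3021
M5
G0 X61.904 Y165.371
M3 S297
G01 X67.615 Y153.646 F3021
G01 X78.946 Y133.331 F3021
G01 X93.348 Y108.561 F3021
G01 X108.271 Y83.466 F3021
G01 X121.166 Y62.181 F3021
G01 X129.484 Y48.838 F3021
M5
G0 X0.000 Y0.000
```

y_svg = 253.495 − y_m. Every run uses S297, so all elements get stroke `#ff8800` (engrave).

[1] open run; points: 103.725,140.944 153.614,246.271 45.491,206.979 88.721,103.931 127.596,13.559 146.516,167.807

[2] open run; points: 61.904,88.124 67.615,99.849 78.946,120.164 93.348,144.934 108.271,170.029 121.166,191.314 129.484,204.657

<svg xmlns="http://www.w3.org/2000/svg" width="173.535mm" height="253.495mm" viewBox="0 0 173.535 253.495">
  <polyline points="103.725,140.944 153.614,246.271 45.491,206.979 88.721,103.931 127.596,13.559 146.516,167.807" fill="none" stroke="#ff8800"/>
  <polyline points="61.904,88.124 67.615,99.849 78.946,120.164 93.348,144.934 108.271,170.029 121.166,191.314 129.484,204.657" fill="none" stroke="#ff8800"/>
</svg>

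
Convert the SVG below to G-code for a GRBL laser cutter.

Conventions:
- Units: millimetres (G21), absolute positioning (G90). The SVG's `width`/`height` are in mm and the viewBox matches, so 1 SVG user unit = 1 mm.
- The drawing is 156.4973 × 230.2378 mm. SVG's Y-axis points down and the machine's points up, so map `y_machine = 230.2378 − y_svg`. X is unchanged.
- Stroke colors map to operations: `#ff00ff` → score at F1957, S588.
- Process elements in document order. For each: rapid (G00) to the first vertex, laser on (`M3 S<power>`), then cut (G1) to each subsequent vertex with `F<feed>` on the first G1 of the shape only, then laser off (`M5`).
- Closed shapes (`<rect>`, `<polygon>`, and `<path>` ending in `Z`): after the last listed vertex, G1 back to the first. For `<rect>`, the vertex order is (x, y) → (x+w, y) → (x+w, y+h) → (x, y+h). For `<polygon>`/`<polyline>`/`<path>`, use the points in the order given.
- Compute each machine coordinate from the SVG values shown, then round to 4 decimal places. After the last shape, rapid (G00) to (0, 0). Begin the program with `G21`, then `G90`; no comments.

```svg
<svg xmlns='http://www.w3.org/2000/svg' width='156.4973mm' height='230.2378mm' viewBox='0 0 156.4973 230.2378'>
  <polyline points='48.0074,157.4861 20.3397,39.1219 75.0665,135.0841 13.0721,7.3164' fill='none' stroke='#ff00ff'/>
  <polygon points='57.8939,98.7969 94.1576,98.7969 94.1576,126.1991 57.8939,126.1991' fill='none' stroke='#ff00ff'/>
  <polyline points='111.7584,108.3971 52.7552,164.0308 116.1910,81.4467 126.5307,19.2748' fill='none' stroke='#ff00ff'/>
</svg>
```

G21
G90
G00 X48.0074 Y72.7517
M3 S588
G1 X20.3397 Y191.1159 F1957
G1 X75.0665 Y95.1537
G1 X13.0721 Y222.9214
M5
G00 X57.8939 Y131.4409
M3 S588
G1 X94.1576 Y131.4409 F1957
G1 X94.1576 Y104.0387
G1 X57.8939 Y104.0387
G1 X57.8939 Y131.4409
M5
G00 X111.7584 Y121.8407
M3 S588
G1 X52.7552 Y66.2070 F1957
G1 X116.1910 Y148.7911
G1 X126.5307 Y210.9630
M5
G00 X0.0000 Y0.0000

Since the viewBox matches the mm dimensions, user units are millimetres directly. The only transform is the Y-flip y_m = 230.2378 − y_svg.

Shape 1 is a open polyline drawn with `<polyline>`. Its stroke #ff00ff means score at S588, F1957. After flipping Y the toolpath is (48.0074,72.7517) → (20.3397,191.1159) → (75.0665,95.1537) → (13.0721,222.9214).

Shape 2 is a rectangle drawn with `<polygon>`. Its stroke #ff00ff means score at S588, F1957. After flipping Y the toolpath is (57.8939,131.4409) → (94.1576,131.4409) → (94.1576,104.0387) → (57.8939,104.0387) → (57.8939,131.4409), returning to the start.

Shape 3 is a open polyline drawn with `<polyline>`. Its stroke #ff00ff means score at S588, F1957. After flipping Y the toolpath is (111.7584,121.8407) → (52.7552,66.2070) → (116.1910,148.7911) → (126.5307,210.9630).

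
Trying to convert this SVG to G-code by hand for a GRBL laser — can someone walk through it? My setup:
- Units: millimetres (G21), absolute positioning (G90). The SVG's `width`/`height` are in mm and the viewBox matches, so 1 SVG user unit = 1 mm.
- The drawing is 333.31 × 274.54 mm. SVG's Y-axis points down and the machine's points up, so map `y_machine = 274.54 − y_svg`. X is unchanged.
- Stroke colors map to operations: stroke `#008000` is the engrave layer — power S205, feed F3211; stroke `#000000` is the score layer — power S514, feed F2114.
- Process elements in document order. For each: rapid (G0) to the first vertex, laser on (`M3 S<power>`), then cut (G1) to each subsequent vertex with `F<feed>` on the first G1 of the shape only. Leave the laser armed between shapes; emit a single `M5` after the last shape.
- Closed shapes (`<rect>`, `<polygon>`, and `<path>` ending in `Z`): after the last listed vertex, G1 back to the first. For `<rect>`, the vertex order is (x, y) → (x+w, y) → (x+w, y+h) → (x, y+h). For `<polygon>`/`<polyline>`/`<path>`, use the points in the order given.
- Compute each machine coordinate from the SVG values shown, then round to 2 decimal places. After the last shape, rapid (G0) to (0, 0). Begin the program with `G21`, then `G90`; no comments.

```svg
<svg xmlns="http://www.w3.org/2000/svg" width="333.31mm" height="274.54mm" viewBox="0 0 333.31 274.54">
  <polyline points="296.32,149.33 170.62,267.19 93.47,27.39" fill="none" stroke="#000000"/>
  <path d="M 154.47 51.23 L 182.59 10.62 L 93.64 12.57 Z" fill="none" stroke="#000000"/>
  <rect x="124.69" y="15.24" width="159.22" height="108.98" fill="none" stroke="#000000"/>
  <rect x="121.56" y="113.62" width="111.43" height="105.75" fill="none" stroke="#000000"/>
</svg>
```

1 u = 1 mm; y_m = 274.54 − y.

[1] `<polyline>` open polyline, #000000→score S514 F2114: (296.32,125.21) → (170.62,7.35) → (93.47,247.15)

[2] `<path>` closed polygon, #000000→score S514 F2114: (154.47,223.31) → (182.59,263.92) → (93.64,261.97) → (154.47,223.31) (closed)

[3] `<rect>` rectangle, #000000→score S514 F2114: (124.69,259.30) → (283.91,259.30) → (283.91,150.32) → (124.69,150.32) → (124.69,259.30) (closed)

[4] `<rect>` rectangle, #000000→score S514 F2114: (121.56,160.92) → (232.99,160.92) → (232.99,55.17) → (121.56,55.17) → (121.56,160.92) (closed)

G21
G90
G0 X296.32 Y125.21
M3 S514
G1 X170.62 Y7.35 F2114
G1 X93.47 Y247.15
G0 X154.47 Y223.31
M3 S514
G1 X182.59 Y263.92 F2114
G1 X93.64 Y261.97
G1 X154.47 Y223.31
G0 X124.69 Y259.30
M3 S514
G1 X283.91 Y259.30 F2114
G1 X283.91 Y150.32
G1 X124.69 Y150.32
G1 X124.69 Y259.30
G0 X121.56 Y160.92
M3 S514
G1 X232.99 Y160.92 F2114
G1 X232.99 Y55.17
G1 X121.56 Y55.17
G1 X121.56 Y160.92
M5
G0 X0.00 Y0.00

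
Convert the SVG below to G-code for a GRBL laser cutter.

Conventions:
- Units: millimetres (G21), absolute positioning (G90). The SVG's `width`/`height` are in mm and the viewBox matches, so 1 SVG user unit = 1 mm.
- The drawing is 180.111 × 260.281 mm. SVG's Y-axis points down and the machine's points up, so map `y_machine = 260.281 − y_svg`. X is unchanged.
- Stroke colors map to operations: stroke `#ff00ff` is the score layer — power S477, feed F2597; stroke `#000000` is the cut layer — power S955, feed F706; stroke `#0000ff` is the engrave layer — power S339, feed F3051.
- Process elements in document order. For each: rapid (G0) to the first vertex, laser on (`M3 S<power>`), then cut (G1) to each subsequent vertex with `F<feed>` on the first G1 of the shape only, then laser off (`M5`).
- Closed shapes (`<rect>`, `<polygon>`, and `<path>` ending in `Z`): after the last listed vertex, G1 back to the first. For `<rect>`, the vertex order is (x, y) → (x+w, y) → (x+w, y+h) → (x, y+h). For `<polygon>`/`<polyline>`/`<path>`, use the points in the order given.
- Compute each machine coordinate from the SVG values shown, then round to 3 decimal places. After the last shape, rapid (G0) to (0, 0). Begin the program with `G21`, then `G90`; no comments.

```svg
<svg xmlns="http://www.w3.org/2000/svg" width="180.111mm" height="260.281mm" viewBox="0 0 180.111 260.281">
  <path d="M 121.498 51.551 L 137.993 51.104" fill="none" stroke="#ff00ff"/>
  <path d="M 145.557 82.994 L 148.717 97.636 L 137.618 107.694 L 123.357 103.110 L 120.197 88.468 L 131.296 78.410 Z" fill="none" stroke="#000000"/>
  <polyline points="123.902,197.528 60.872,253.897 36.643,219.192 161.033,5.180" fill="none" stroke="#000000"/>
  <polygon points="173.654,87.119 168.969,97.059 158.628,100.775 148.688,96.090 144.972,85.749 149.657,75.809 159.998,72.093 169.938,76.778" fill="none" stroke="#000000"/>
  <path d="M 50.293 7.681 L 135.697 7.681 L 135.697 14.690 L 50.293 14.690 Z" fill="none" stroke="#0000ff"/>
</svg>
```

G21
G90
G0 X121.498 Y208.730
M3 S477
G1 X137.993 Y209.177 F2597
M5
G0 X145.557 Y177.287
M3 S955
G1 X148.717 Y162.645 F706
G1 X137.618 Y152.587
G1 X123.357 Y157.171
G1 X120.197 Y171.813
G1 X131.296 Y181.871
G1 X145.557 Y177.287
M5
G0 X123.902 Y62.753
M3 S955
G1 X60.872 Y6.384 F706
G1 X36.643 Y41.089
G1 X161.033 Y255.101
M5
G0 X173.654 Y173.162
M3 S955
G1 X168.969 Y163.222 F706
G1 X158.628 Y159.506
G1 X148.688 Y164.191
G1 X144.972 Y174.532
G1 X149.657 Y184.472
G1 X159.998 Y188.188
G1 X169.938 Y183.503
G1 X173.654 Y173.162
M5
G0 X50.293 Y252.600
M3 S339
G1 X135.697 Y252.600 F3051
G1 X135.697 Y245.591
G1 X50.293 Y245.591
G1 X50.293 Y252.600
M5
G0 X0.000 Y0.000

1 u = 1 mm; y_m = 260.281 − y.

[1] `<path>` line segment, #ff00ff→score S477 F2597: (121.498,208.730) → (137.993,209.177)

[2] `<path>` regular polygon, #000000→cut S955 F706: (145.557,177.287) → (148.717,162.645) → (137.618,152.587) → (123.357,157.171) → (120.197,171.813) → (131.296,181.871) → (145.557,177.287) (closed)

[3] `<polyline>` open polyline, #000000→cut S955 F706: (123.902,62.753) → (60.872,6.384) → (36.643,41.089) → (161.033,255.101)

[4] `<polygon>` regular polygon, #000000→cut S955 F706: (173.654,173.162) → (168.969,163.222) → (158.628,159.506) → (148.688,164.191) → (144.972,174.532) → (149.657,184.472) → (159.998,188.188) → (169.938,183.503) → (173.654,173.162) (closed)

[5] `<path>` rectangle, #0000ff→engrave S339 F3051: (50.293,252.600) → (135.697,252.600) → (135.697,245.591) → (50.293,245.591) → (50.293,252.600) (closed)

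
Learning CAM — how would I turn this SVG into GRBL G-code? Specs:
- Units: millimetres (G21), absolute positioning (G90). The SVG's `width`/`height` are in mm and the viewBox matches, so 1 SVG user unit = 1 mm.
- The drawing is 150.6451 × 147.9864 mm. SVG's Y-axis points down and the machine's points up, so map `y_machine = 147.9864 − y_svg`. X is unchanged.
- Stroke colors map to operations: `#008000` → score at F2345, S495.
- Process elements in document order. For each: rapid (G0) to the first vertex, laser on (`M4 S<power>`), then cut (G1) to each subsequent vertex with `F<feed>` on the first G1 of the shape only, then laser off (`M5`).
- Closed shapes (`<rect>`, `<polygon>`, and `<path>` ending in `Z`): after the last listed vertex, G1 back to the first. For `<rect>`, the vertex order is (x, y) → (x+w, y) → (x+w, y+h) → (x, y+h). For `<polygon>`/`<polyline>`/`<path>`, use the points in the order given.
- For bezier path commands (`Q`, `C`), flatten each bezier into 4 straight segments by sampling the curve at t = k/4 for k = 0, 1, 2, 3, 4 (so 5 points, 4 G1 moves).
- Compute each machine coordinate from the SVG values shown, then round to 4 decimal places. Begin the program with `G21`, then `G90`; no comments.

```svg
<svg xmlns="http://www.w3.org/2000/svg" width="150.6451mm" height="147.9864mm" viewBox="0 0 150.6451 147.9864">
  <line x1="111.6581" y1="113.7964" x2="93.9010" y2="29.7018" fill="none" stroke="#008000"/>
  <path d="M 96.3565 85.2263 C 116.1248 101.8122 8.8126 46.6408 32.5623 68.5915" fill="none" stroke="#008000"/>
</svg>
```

1 u = 1 mm; y_m = 147.9864 − y.

[1] `<line>` line segment, #008000→score S495 F2345: (111.6581,34.1900) → (93.9010,118.2846)

[2] `<path>` cubic bezier, #008000→score S495 F2345: (96.3565,62.7601) → (91.3886,61.4489) → (62.9664,73.0893) → (35.2907,83.7238) → (32.5623,79.3949)

G21
G90
G0 X111.6581 Y34.1900
M4 S495
G1 X93.9010 Y118.2846 F2345
M5
G0 X96.3565 Y62.7601
M4 S495
G1 X91.3886 Y61.4489 F2345
G1 X62.9664 Y73.0893
G1 X35.2907 Y83.7238
G1 X32.5623 Y79.3949
M5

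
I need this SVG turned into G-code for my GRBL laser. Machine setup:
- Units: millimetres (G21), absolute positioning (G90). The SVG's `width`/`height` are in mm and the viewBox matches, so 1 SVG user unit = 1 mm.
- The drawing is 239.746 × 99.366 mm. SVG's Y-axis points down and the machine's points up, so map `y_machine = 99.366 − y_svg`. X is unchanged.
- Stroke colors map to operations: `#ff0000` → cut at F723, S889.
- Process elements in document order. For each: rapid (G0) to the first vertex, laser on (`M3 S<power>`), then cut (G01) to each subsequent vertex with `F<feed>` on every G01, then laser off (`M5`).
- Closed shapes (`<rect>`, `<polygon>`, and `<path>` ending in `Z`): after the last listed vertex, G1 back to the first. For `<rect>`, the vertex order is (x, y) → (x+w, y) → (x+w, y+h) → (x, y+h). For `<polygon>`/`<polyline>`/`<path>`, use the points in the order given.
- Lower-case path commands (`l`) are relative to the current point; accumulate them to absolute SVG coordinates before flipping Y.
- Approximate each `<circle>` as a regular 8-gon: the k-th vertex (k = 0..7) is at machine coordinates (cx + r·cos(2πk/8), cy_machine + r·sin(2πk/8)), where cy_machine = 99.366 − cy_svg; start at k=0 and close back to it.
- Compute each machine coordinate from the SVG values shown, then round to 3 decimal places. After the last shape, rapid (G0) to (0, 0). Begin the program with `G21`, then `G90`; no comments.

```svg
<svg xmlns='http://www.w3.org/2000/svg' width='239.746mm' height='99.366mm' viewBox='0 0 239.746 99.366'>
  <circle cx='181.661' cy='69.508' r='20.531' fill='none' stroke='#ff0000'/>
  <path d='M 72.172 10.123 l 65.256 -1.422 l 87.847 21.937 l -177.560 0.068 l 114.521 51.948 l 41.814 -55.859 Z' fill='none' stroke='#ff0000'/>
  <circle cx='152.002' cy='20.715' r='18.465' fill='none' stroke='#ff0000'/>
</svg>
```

G21
G90
G0 X202.192 Y29.858
M3 S889
G01 X196.179 Y44.376 F723
G01 X181.661 Y50.389 F723
G01 X167.143 Y44.376 F723
G01 X161.130 Y29.858 F723
G01 X167.143 Y15.340 F723
G01 X181.661 Y9.327 F723
G01 X196.179 Y15.340 F723
G01 X202.192 Y29.858 F723
M5
G0 X72.172 Y89.243
M3 S889
G01 X137.428 Y90.665 F723
G01 X225.275 Y68.728 F723
G01 X47.715 Y68.660 F723
G01 X162.236 Y16.712 F723
G01 X204.050 Y72.571 F723
G01 X72.172 Y89.243 F723
M5
G0 X170.467 Y78.651
M3 S889
G01 X165.059 Y91.708 F723
G01 X152.002 Y97.116 F723
G01 X138.945 Y91.708 F723
G01 X133.537 Y78.651 F723
G01 X138.945 Y65.594 F723
G01 X152.002 Y60.186 F723
G01 X165.059 Y65.594 F723
G01 X170.467 Y78.651 F723
M5
G0 X0.000 Y0.000

1 u = 1 mm; y_m = 99.366 − y.

[1] `<circle>` circle, #ff0000→cut S889 F723: (202.192,29.858) → (196.179,44.376) → (181.661,50.389) → (167.143,44.376) → (161.130,29.858) → (167.143,15.340) → (181.661,9.327) → (196.179,15.340) → (202.192,29.858) (closed)

[2] `<path>` closed polygon, #ff0000→cut S889 F723: (72.172,89.243) → (137.428,90.665) → (225.275,68.728) → (47.715,68.660) → (162.236,16.712) → (204.050,72.571) → (72.172,89.243) (closed)

[3] `<circle>` circle, #ff0000→cut S889 F723: (170.467,78.651) → (165.059,91.708) → (152.002,97.116) → (138.945,91.708) → (133.537,78.651) → (138.945,65.594) → (152.002,60.186) → (165.059,65.594) → (170.467,78.651) (closed)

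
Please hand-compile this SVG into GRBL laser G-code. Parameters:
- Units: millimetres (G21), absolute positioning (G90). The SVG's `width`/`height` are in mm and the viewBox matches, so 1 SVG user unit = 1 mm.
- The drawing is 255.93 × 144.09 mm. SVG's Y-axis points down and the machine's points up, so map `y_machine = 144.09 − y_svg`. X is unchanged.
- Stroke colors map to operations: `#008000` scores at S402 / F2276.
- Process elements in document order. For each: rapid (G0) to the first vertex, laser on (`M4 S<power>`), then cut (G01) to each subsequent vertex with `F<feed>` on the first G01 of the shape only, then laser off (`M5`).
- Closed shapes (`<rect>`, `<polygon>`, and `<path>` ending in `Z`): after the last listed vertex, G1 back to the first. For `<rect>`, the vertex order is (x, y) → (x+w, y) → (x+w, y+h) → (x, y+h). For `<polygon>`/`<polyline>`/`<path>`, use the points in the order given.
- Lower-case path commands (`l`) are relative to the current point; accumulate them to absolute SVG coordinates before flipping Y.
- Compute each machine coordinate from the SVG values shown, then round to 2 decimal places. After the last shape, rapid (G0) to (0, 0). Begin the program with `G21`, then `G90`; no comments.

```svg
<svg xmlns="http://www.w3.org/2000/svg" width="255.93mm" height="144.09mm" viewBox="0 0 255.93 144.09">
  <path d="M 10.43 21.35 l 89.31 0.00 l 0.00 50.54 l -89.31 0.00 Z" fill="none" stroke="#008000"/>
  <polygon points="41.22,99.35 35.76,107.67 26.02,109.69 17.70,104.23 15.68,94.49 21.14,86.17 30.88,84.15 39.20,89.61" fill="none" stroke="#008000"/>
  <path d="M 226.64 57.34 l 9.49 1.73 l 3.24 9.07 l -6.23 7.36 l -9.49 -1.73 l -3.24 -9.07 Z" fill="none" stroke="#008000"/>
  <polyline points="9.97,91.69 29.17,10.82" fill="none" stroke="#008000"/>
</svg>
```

viewBox `0 0 255.93 144.09` with mm width/height → 1 unit = 1 mm. Flip: y_m = 144.09 − y_svg.

**Shape 1** — `<path>` rectangle, stroke `#008000` → score (S402, F2276). Machine vertices: (10.43,122.74) → (99.74,122.74) → (99.74,72.20) → (10.43,72.20) → (10.43,122.74). Closed: final G1 returns to the first vertex.

**Shape 2** — `<polygon>` regular polygon, stroke `#008000` → score (S402, F2276). Machine vertices: (41.22,44.74) → (35.76,36.42) → (26.02,34.40) → (17.70,39.86) → (15.68,49.60) → (21.14,57.92) → (30.88,59.94) → (39.20,54.48) → (41.22,44.74). Closed: final G1 returns to the first vertex.

**Shape 3** — `<path>` regular polygon, stroke `#008000` → score (S402, F2276). Machine vertices: (226.64,86.75) → (236.13,85.02) → (239.37,75.95) → (233.14,68.59) → (223.65,70.32) → (220.41,79.39) → (226.64,86.75). Closed: final G1 returns to the first vertex.

**Shape 4** — `<polyline>` line segment, stroke `#008000` → score (S402, F2276). Machine vertices: (9.97,52.40) → (29.17,133.27). Open path.

G21
G90
G0 X10.43 Y122.74
M4 S402
G01 X99.74 Y122.74 F2276
G01 X99.74 Y72.20
G01 X10.43 Y72.20
G01 X10.43 Y122.74
M5
G0 X41.22 Y44.74
M4 S402
G01 X35.76 Y36.42 F2276
G01 X26.02 Y34.40
G01 X17.70 Y39.86
G01 X15.68 Y49.60
G01 X21.14 Y57.92
G01 X30.88 Y59.94
G01 X39.20 Y54.48
G01 X41.22 Y44.74
M5
G0 X226.64 Y86.75
M4 S402
G01 X236.13 Y85.02 F2276
G01 X239.37 Y75.95
G01 X233.14 Y68.59
G01 X223.65 Y70.32
G01 X220.41 Y79.39
G01 X226.64 Y86.75
M5
G0 X9.97 Y52.40
M4 S402
G01 X29.17 Y133.27 F2276
M5
G0 X0.00 Y0.00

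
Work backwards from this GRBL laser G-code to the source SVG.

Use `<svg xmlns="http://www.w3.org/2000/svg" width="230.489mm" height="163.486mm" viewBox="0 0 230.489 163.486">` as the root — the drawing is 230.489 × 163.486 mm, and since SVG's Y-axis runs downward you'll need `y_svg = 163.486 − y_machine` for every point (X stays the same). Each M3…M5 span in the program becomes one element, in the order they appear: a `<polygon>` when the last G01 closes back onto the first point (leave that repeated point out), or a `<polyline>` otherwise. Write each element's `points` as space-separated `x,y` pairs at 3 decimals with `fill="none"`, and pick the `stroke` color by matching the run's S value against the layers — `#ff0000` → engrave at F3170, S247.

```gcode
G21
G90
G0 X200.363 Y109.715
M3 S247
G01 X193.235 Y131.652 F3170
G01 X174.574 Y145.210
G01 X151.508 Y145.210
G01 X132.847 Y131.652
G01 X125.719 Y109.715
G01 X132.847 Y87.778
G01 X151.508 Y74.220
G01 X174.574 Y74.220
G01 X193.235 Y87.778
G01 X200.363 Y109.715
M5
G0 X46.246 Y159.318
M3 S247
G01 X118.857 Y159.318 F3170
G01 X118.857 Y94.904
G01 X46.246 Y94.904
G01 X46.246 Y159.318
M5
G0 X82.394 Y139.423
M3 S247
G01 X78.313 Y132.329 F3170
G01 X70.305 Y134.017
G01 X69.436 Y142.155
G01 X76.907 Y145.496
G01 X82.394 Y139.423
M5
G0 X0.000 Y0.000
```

<svg xmlns="http://www.w3.org/2000/svg" width="230.489mm" height="163.486mm" viewBox="0 0 230.489 163.486">
  <polygon points="200.363,53.771 193.235,31.834 174.574,18.276 151.508,18.276 132.847,31.834 125.719,53.771 132.847,75.708 151.508,89.266 174.574,89.266 193.235,75.708" fill="none" stroke="#ff0000"/>
  <polygon points="46.246,4.168 118.857,4.168 118.857,68.582 46.246,68.582" fill="none" stroke="#ff0000"/>
  <polygon points="82.394,24.063 78.313,31.157 70.305,29.469 69.436,21.331 76.907,17.990" fill="none" stroke="#ff0000"/>
</svg>

y_svg = 163.486 − y_m. Every run uses S247, so all elements get stroke `#ff0000` (engrave).

[1] closed run; points: 200.363,53.771 193.235,31.834 174.574,18.276 151.508,18.276 132.847,31.834 125.719,53.771 132.847,75.708 151.508,89.266 174.574,89.266 193.235,75.708

[2] closed run; points: 46.246,4.168 118.857,4.168 118.857,68.582 46.246,68.582

[3] closed run; points: 82.394,24.063 78.313,31.157 70.305,29.469 69.436,21.331 76.907,17.990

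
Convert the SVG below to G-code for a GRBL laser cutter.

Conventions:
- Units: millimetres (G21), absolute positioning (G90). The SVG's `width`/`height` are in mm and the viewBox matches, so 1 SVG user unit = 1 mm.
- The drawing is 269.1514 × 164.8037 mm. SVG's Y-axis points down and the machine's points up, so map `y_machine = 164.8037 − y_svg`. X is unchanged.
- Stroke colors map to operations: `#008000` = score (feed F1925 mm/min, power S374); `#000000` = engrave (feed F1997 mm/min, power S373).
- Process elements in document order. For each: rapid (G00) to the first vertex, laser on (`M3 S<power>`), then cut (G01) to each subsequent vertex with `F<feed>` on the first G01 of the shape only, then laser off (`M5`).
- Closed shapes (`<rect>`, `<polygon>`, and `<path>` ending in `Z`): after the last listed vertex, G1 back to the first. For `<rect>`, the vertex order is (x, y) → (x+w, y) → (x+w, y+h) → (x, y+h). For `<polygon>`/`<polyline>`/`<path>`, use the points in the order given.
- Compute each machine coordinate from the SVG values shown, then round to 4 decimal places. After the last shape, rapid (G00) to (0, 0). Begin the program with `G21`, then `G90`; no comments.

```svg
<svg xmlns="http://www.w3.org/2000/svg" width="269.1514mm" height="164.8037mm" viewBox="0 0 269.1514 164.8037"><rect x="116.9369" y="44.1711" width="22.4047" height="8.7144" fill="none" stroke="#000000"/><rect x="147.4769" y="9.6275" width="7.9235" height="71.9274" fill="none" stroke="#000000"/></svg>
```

Since the viewBox matches the mm dimensions, user units are millimetres directly. The only transform is the Y-flip y_m = 164.8037 − y_svg.

Shape 1 is a rectangle drawn with `<rect>`. Its stroke #000000 means engrave at S373, F1997. After flipping Y the toolpath is (116.9369,120.6326) → (139.3416,120.6326) → (139.3416,111.9182) → (116.9369,111.9182) → (116.9369,120.6326), returning to the start.

Shape 2 is a rectangle drawn with `<rect>`. Its stroke #000000 means engrave at S373, F1997. After flipping Y the toolpath is (147.4769,155.1762) → (155.4004,155.1762) → (155.4004,83.2488) → (147.4769,83.2488) → (147.4769,155.1762), returning to the start.

G21
G90
G00 X116.9369 Y120.6326
M3 S373
G01 X139.3416 Y120.6326 F1997
G01 X139.3416 Y111.9182
G01 X116.9369 Y111.9182
G01 X116.9369 Y120.6326
M5
G00 X147.4769 Y155.1762
M3 S373
G01 X155.4004 Y155.1762 F1997
G01 X155.4004 Y83.2488
G01 X147.4769 Y83.2488
G01 X147.4769 Y155.1762
M5
G00 X0.0000 Y0.0000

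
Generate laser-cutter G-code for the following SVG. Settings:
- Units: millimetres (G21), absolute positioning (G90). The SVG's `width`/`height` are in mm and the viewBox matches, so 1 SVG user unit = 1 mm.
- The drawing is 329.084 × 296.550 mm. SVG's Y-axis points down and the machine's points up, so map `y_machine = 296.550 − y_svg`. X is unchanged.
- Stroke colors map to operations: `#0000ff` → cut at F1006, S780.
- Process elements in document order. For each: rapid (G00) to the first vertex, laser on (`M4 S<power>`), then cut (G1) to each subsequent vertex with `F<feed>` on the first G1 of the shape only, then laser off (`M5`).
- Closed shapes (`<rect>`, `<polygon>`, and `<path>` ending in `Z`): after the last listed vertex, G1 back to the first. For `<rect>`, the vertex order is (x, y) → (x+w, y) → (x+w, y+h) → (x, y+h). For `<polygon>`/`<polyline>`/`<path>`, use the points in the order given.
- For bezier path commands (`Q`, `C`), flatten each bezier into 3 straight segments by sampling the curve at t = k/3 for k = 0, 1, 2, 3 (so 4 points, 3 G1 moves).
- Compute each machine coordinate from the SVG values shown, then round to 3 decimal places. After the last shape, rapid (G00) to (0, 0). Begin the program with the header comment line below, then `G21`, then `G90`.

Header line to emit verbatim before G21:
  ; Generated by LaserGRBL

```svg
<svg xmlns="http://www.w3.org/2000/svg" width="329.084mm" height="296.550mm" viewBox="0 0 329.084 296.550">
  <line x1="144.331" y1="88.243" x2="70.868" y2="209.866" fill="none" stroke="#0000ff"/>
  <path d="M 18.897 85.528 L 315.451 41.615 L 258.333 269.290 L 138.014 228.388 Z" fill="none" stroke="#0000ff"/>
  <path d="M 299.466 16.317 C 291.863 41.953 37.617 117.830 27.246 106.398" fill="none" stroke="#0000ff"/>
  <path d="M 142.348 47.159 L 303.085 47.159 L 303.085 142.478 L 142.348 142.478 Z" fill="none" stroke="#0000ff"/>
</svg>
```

; Generated by LaserGRBL
G21
G90
G00 X144.331 Y208.307
M4 S780
G1 X70.868 Y86.684 F1006
M5
G00 X18.897 Y211.022
M4 S780
G1 X315.451 Y254.935 F1006
G1 X258.333 Y27.260
G1 X138.014 Y68.162
G1 X18.897 Y211.022
M5
G00 X299.466 Y280.233
M4 S780
G1 X227.816 Y242.944 F1006
G1 X100.741 Y202.729
G1 X27.246 Y190.152
M5
G00 X142.348 Y249.391
M4 S780
G1 X303.085 Y249.391 F1006
G1 X303.085 Y154.072
G1 X142.348 Y154.072
G1 X142.348 Y249.391
M5
G00 X0.000 Y0.000

Since the viewBox matches the mm dimensions, user units are millimetres directly. The only transform is the Y-flip y_m = 296.550 − y_svg.

Shape 1 is a line segment drawn with `<line>`. Its stroke #0000ff means cut at S780, F1006. After flipping Y the toolpath is (144.331,208.307) → (70.868,86.684).

Shape 2 is a closed polygon drawn with `<path>`. Its stroke #0000ff means cut at S780, F1006. After flipping Y the toolpath is (18.897,211.022) → (315.451,254.935) → (258.333,27.260) → (138.014,68.162) → (18.897,211.022), returning to the start.

Shape 3 is a cubic bezier drawn with `<path>`. Its stroke #0000ff means cut at S780, F1006. After flipping Y the toolpath is (299.466,280.233) → (227.816,242.944) → (100.741,202.729) → (27.246,190.152).

Shape 4 is a rectangle drawn with `<path>`. Its stroke #0000ff means cut at S780, F1006. After flipping Y the toolpath is (142.348,249.391) → (303.085,249.391) → (303.085,154.072) → (142.348,154.072) → (142.348,249.391), returning to the start.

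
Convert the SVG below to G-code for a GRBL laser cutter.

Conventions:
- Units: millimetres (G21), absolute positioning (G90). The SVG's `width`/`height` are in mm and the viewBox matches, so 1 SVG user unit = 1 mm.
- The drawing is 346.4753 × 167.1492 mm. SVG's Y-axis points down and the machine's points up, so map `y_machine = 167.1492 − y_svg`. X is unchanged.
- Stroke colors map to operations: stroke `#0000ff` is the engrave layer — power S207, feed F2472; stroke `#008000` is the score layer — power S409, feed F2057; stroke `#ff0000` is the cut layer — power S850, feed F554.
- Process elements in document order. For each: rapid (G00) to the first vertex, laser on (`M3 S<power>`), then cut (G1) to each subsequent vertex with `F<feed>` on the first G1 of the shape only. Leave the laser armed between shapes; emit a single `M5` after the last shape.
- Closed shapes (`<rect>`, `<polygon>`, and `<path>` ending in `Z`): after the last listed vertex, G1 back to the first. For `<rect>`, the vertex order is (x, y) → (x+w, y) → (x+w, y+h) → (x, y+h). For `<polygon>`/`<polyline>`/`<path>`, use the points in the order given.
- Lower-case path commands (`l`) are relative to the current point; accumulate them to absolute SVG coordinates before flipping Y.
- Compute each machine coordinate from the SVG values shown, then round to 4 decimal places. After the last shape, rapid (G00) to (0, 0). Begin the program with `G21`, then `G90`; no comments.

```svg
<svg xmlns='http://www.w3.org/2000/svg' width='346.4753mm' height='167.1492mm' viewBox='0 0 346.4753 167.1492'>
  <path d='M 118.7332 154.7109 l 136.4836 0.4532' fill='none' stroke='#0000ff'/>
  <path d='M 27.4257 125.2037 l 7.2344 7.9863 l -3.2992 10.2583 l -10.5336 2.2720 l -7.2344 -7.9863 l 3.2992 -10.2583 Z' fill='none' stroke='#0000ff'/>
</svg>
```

1 u = 1 mm; y_m = 167.1492 − y.

[1] `<path>` line segment, #0000ff→engrave S207 F2472: (118.7332,12.4383) → (255.2168,11.9851)

[2] `<path>` regular polygon, #0000ff→engrave S207 F2472: (27.4257,41.9455) → (34.6601,33.9592) → (31.3609,23.7009) → (20.8273,21.4289) → (13.5929,29.4152) → (16.8921,39.6735) → (27.4257,41.9455) (closed)

G21
G90
G00 X118.7332 Y12.4383
M3 S207
G1 X255.2168 Y11.9851 F2472
G00 X27.4257 Y41.9455
M3 S207
G1 X34.6601 Y33.9592 F2472
G1 X31.3609 Y23.7009
G1 X20.8273 Y21.4289
G1 X13.5929 Y29.4152
G1 X16.8921 Y39.6735
G1 X27.4257 Y41.9455
M5
G00 X0.0000 Y0.0000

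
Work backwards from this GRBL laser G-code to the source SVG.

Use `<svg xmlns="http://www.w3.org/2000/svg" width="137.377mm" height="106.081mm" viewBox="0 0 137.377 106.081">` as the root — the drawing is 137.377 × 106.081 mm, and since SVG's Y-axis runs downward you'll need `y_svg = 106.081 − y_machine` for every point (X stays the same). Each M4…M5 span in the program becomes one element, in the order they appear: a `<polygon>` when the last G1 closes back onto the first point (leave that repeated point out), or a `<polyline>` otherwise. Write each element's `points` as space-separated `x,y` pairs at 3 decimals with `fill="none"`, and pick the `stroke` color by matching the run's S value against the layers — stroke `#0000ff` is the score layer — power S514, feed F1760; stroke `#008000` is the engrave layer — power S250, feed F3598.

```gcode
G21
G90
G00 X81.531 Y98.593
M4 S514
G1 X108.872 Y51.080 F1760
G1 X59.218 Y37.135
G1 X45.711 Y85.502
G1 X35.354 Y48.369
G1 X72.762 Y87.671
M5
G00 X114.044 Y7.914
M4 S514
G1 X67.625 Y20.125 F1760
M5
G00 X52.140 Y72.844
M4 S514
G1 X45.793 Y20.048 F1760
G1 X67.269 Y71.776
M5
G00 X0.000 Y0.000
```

y_svg = 106.081 − y_m. Every run uses S514, so all elements get stroke `#0000ff` (score).

[1] open run; points: 81.531,7.488 108.872,55.001 59.218,68.946 45.711,20.579 35.354,57.712 72.762,18.410

[2] open run; points: 114.044,98.167 67.625,85.956

[3] open run; points: 52.140,33.237 45.793,86.033 67.269,34.305

<svg xmlns="http://www.w3.org/2000/svg" width="137.377mm" height="106.081mm" viewBox="0 0 137.377 106.081">
  <polyline points="81.531,7.488 108.872,55.001 59.218,68.946 45.711,20.579 35.354,57.712 72.762,18.410" fill="none" stroke="#0000ff"/>
  <polyline points="114.044,98.167 67.625,85.956" fill="none" stroke="#0000ff"/>
  <polyline points="52.140,33.237 45.793,86.033 67.269,34.305" fill="none" stroke="#0000ff"/>
</svg>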